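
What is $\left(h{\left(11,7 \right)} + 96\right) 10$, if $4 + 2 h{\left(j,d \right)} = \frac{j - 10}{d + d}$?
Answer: $\frac{13165}{14} \approx 940.36$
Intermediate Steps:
$h{\left(j,d \right)} = -2 + \frac{-10 + j}{4 d}$ ($h{\left(j,d \right)} = -2 + \frac{\left(j - 10\right) \frac{1}{d + d}}{2} = -2 + \frac{\left(-10 + j\right) \frac{1}{2 d}}{2} = -2 + \frac{\frac{1}{2} \frac{1}{d} \left(-10 + j\right)}{2} = -2 + \frac{-10 + j}{4 d}$)
$\left(h{\left(11,7 \right)} + 96\right) 10 = \left(\frac{-10 + 11 - 56}{4 \cdot 7} + 96\right) 10 = \left(\frac{1}{4} \cdot \frac{1}{7} \left(-10 + 11 - 56\right) + 96\right) 10 = \left(\frac{1}{4} \cdot \frac{1}{7} \left(-55\right) + 96\right) 10 = \left(- \frac{55}{28} + 96\right) 10 = \frac{2633}{28} \cdot 10 = \frac{13165}{14}$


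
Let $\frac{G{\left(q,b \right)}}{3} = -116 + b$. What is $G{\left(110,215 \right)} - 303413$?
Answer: $-303116$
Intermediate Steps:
$G{\left(q,b \right)} = -348 + 3 b$ ($G{\left(q,b \right)} = 3 \left(-116 + b\right) = -348 + 3 b$)
$G{\left(110,215 \right)} - 303413 = \left(-348 + 3 \cdot 215\right) - 303413 = \left(-348 + 645\right) - 303413 = 297 - 303413 = -303116$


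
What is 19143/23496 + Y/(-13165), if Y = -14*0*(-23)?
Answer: 6381/7832 ≈ 0.81473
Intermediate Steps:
Y = 0 (Y = 0*(-23) = 0)
19143/23496 + Y/(-13165) = 19143/23496 + 0/(-13165) = 19143*(1/23496) + 0*(-1/13165) = 6381/7832 + 0 = 6381/7832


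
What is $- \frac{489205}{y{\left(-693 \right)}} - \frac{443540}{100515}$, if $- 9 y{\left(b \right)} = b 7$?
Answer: $- \frac{9882301727}{10835517} \approx -912.03$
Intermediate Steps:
$y{\left(b \right)} = - \frac{7 b}{9}$ ($y{\left(b \right)} = - \frac{b 7}{9} = - \frac{7 b}{9}$)
$- \frac{489205}{y{\left(-693 \right)}} - \frac{443540}{100515} = - \frac{489205}{\left(- \frac{7}{9}\right) \left(-693\right)} - \frac{443540}{100515} = - \frac{489205}{539} - \frac{88708}{20103} = - \frac{9882301727}{10835517}$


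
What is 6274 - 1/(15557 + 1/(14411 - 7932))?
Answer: 632380319817/100793804 ≈ 6274.0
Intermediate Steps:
6274 - 1/(15557 + 1/(14411 - 7932)) = 6274 - 1/(15557 + 1/6479) = 6274 - 1/100793804/6479 = 6274 - 1*6479/100793804 = 6274 - 6479/100793804 = 632380319817/100793804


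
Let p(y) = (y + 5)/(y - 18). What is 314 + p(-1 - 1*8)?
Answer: 8482/27 ≈ 314.15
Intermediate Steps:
p(y) = (5 + y)/(-18 + y)
314 + p(-1 - 1*8) = 314 + (5 + (-1 - 1*8))/(-18 + (-1 - 1*8)) = 314 + (5 + (-1 - 8))/(-18 + (-1 - 8)) = 314 + (5 - 9)/(-18 - 9) = 314 - 4/(-27) = 314 - 1/27*(-4) = 314 + 4/27 = 8482/27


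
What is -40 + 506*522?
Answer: 264092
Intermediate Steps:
-40 + 506*522 = -40 + 264132 = 264092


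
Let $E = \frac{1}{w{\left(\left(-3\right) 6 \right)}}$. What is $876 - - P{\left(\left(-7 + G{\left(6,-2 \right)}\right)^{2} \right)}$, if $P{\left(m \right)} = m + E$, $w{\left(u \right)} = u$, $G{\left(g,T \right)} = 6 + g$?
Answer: $\frac{16217}{18} \approx 900.94$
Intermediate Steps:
$E = - \frac{1}{18}$ ($E = \frac{1}{\left(-3\right) 6} = \frac{1}{-18} = - \frac{1}{18} \approx -0.055556$)
$P{\left(m \right)} = - \frac{1}{18} + m$ ($P{\left(m \right)} = m - \frac{1}{18} = - \frac{1}{18} + m$)
$876 - - P{\left(\left(-7 + G{\left(6,-2 \right)}\right)^{2} \right)} = 876 - - (- \frac{1}{18} + \left(-7 + \left(6 + 6\right)\right)^{2}) = 876 - - (- \frac{1}{18} + \left(-7 + 12\right)^{2}) = 876 - - (- \frac{1}{18} + 5^{2}) = 876 - - (- \frac{1}{18} + 25) = 876 - \left(-1\right) \frac{449}{18} = 876 - - \frac{449}{18} = 876 + \frac{449}{18} = \frac{16217}{18}$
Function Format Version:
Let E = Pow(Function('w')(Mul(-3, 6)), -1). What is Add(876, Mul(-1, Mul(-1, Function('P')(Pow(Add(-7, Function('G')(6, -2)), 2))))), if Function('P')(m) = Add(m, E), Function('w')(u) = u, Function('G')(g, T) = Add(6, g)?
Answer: Rational(16217, 18) ≈ 900.94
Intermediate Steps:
E = Rational(-1, 18) (E = Pow(Mul(-3, 6), -1) = Pow(-18, -1) = Rational(-1, 18) ≈ -0.055556)
Function('P')(m) = Add(Rational(-1, 18), m) (Function('P')(m) = Add(m, Rational(-1, 18)) = Add(Rational(-1, 18), m))
Add(876, Mul(-1, Mul(-1, Function('P')(Pow(Add(-7, Function('G')(6, -2)), 2))))) = Add(876, Mul(-1, Mul(-1, Add(Rational(-1, 18), Pow(Add(-7, Add(6, 6)), 2))))) = Add(876, Mul(-1, Mul(-1, Add(Rational(-1, 18), Pow(Add(-7, 12), 2))))) = Add(876, Mul(-1, Mul(-1, Add(Rational(-1, 18), Pow(5, 2))))) = Add(876, Mul(-1, Mul(-1, Add(Rational(-1, 18), 25)))) = Add(876, Mul(-1, Mul(-1, Rational(449, 18)))) = Add(876, Mul(-1, Rational(-449, 18))) = Add(876, Rational(449, 18)) = Rational(16217, 18)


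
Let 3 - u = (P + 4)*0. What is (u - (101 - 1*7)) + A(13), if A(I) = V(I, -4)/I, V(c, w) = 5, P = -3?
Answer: -1178/13 ≈ -90.615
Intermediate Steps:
u = 3 (u = 3 - (-3 + 4)*0 = 3 - 0 = 3 - 1*0 = 3 + 0 = 3)
A(I) = 5/I
(u - (101 - 1*7)) + A(13) = (3 - (101 - 1*7)) + 5/13 = (3 - (101 - 7)) + 5*(1/13) = (3 - 1*94) + 5/13 = (3 - 94) + 5/13 = -91 + 5/13 = -1178/13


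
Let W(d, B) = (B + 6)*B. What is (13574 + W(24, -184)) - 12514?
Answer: 33812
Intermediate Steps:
W(d, B) = B*(6 + B) (W(d, B) = (6 + B)*B = B*(6 + B))
(13574 + W(24, -184)) - 12514 = (13574 - 184*(6 - 184)) - 12514 = (13574 - 184*(-178)) - 12514 = (13574 + 32752) - 12514 = 46326 - 12514 = 33812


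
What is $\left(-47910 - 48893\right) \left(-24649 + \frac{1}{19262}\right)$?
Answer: $\frac{45961003148711}{19262} \approx 2.3861 \cdot 10^{9}$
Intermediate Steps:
$\left(-47910 - 48893\right) \left(-24649 + \frac{1}{19262}\right) = - 96803 \left(-24649 + \frac{1}{19262}\right) = \left(-96803\right) \left(- \frac{474789037}{19262}\right) = \frac{45961003148711}{19262}$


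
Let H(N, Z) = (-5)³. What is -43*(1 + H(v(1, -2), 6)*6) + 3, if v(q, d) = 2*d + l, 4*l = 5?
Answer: 32210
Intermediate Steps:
l = 5/4 (l = (¼)*5 = 5/4 ≈ 1.2500)
v(q, d) = 5/4 + 2*d (v(q, d) = 2*d + 5/4 = 5/4 + 2*d)
H(N, Z) = -125
-43*(1 + H(v(1, -2), 6)*6) + 3 = -43*(1 - 125*6) + 3 = -43*(1 - 750) + 3 = -43*(-749) + 3 = 32207 + 3 = 32210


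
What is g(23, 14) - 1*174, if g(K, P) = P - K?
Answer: -183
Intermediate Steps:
g(23, 14) - 1*174 = (14 - 1*23) - 1*174 = (14 - 23) - 174 = -9 - 174 = -183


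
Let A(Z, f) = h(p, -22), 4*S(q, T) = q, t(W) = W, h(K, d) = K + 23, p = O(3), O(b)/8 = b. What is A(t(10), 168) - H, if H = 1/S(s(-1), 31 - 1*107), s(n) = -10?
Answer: 237/5 ≈ 47.400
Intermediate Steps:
O(b) = 8*b
p = 24 (p = 8*3 = 24)
h(K, d) = 23 + K
S(q, T) = q/4
A(Z, f) = 47 (A(Z, f) = 23 + 24 = 47)
H = -2/5 (H = 1/((1/4)*(-10)) = 1/(-5/2) = -2/5 ≈ -0.40000)
A(t(10), 168) - H = 47 - 1*(-2/5) = 47 + 2/5 = 237/5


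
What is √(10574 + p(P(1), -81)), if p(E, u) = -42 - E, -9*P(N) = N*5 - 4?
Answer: √94789/3 ≈ 102.63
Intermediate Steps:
P(N) = 4/9 - 5*N/9 (P(N) = -(N*5 - 4)/9 = -(5*N - 4)/9 = -(-4 + 5*N)/9 = 4/9 - 5*N/9)
√(10574 + p(P(1), -81)) = √(10574 + (-42 - (4/9 - 5/9*1))) = √(10574 + (-42 - (4/9 - 5/9))) = √(10574 + (-42 - 1*(-⅑))) = √(10574 + (-42 + ⅑)) = √(10574 - 377/9) = √(94789/9) = √94789/3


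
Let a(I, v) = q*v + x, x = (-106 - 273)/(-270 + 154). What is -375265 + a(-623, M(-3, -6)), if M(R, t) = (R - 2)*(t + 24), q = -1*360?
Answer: -39771961/116 ≈ -3.4286e+5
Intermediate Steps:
q = -360
x = 379/116 (x = -379/(-116) = -379*(-1/116) = 379/116 ≈ 3.2672)
M(R, t) = (-2 + R)*(24 + t)
a(I, v) = 379/116 - 360*v (a(I, v) = -360*v + 379/116 = 379/116 - 360*v)
-375265 + a(-623, M(-3, -6)) = -375265 + (379/116 - 360*(-48 - 2*(-6) + 24*(-3) - 3*(-6))) = -375265 + (379/116 - 360*(-48 + 12 - 72 + 18)) = -375265 + (379/116 - 360*(-90)) = -375265 + (379/116 + 32400) = -375265 + 3758779/116 = -39771961/116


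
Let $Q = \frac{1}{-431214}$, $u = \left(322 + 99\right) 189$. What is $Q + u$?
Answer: $\frac{34311266765}{431214} \approx 79569.0$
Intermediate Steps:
$u = 79569$ ($u = 421 \cdot 189 = 79569$)
$Q = - \frac{1}{431214} \approx -2.319 \cdot 10^{-6}$
$Q + u = - \frac{1}{431214} + 79569 = \frac{34311266765}{431214}$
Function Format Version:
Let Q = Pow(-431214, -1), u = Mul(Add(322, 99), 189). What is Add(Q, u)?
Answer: Rational(34311266765, 431214) ≈ 79569.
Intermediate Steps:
u = 79569 (u = Mul(421, 189) = 79569)
Q = Rational(-1, 431214) ≈ -2.3190e-6
Add(Q, u) = Add(Rational(-1, 431214), 79569) = Rational(34311266765, 431214)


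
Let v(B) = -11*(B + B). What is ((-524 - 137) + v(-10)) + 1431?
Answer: 990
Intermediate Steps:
v(B) = -22*B
((-524 - 137) + v(-10)) + 1431 = ((-524 - 137) - 22*(-10)) + 1431 = (-661 + 220) + 1431 = -441 + 1431 = 990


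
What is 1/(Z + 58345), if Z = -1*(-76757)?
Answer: 1/135102 ≈ 7.4018e-6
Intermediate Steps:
Z = 76757
1/(Z + 58345) = 1/(76757 + 58345) = 1/135102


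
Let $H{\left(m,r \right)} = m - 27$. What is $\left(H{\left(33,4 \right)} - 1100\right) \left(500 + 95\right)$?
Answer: $-650930$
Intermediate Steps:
$H{\left(m,r \right)} = -27 + m$
$\left(H{\left(33,4 \right)} - 1100\right) \left(500 + 95\right) = \left(\left(-27 + 33\right) - 1100\right) \left(500 + 95\right) = \left(6 - 1100\right) 595 = \left(-1094\right) 595 = -650930$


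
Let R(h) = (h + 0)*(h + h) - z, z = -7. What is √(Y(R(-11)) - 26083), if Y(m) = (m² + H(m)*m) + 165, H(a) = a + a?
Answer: √160085 ≈ 400.11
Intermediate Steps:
H(a) = 2*a
R(h) = 7 + 2*h² (R(h) = (h + 0)*(h + h) - 1*(-7) = h*(2*h) + 7 = 2*h² + 7 = 7 + 2*h²)
Y(m) = 165 + 3*m² (Y(m) = (m² + (2*m)*m) + 165 = (m² + 2*m²) + 165 = 3*m² + 165 = 165 + 3*m²)
√(Y(R(-11)) - 26083) = √((165 + 3*(7 + 2*(-11)²)²) - 26083) = √((165 + 3*(7 + 2*121)²) - 26083) = √((165 + 3*(7 + 242)²) - 26083) = √((165 + 3*249²) - 26083) = √((165 + 3*62001) - 26083) = √((165 + 186003) - 26083) = √(186168 - 26083) = √160085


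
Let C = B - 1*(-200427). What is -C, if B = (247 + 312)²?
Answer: -512908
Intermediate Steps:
B = 312481 (B = 559² = 312481)
C = 512908 (C = 312481 - 1*(-200427) = 312481 + 200427 = 512908)
-C = -1*512908 = -512908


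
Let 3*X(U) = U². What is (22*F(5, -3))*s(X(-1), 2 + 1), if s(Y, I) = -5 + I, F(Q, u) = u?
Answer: 132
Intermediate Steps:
X(U) = U²/3
(22*F(5, -3))*s(X(-1), 2 + 1) = (22*(-3))*(-5 + (2 + 1)) = -66*(-5 + 3) = -66*(-2) = 132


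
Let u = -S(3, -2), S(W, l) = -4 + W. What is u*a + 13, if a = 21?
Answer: 34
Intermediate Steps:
u = 1 (u = -(-4 + 3) = -1*(-1) = 1)
u*a + 13 = 1*21 + 13 = 21 + 13 = 34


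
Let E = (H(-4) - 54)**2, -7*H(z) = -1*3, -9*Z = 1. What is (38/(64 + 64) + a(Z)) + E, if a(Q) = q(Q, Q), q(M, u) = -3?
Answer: 8991523/3136 ≈ 2867.2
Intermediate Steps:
Z = -1/9 (Z = -1/9*1 = -1/9 ≈ -0.11111)
a(Q) = -3
H(z) = 3/7 (H(z) = -(-1)*3/7 = -1/7*(-3) = 3/7)
E = 140625/49 (E = (3/7 - 54)**2 = (-375/7)**2 = 140625/49 ≈ 2869.9)
(38/(64 + 64) + a(Z)) + E = (38/(64 + 64) - 3) + 140625/49 = (38/128 - 3) + 140625/49 = ((1/128)*38 - 3) + 140625/49 = (19/64 - 3) + 140625/49 = -173/64 + 140625/49 = 8991523/3136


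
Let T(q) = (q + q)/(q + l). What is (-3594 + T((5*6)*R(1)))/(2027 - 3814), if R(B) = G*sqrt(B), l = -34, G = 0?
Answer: 3594/1787 ≈ 2.0112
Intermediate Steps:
R(B) = 0 (R(B) = 0*sqrt(B) = 0)
T(q) = 2*q/(-34 + q) (T(q) = (q + q)/(q - 34) = (2*q)/(-34 + q) = 2*q/(-34 + q))
(-3594 + T((5*6)*R(1)))/(2027 - 3814) = (-3594 + 2*((5*6)*0)/(-34 + (5*6)*0))/(2027 - 3814) = (-3594 + 2*(30*0)/(-34 + 30*0))/(-1787) = (-3594 + 2*0/(-34 + 0))*(-1/1787) = (-3594 + 2*0/(-34))*(-1/1787) = (-3594 + 2*0*(-1/34))*(-1/1787) = (-3594 + 0)*(-1/1787) = -3594*(-1/1787) = 3594/1787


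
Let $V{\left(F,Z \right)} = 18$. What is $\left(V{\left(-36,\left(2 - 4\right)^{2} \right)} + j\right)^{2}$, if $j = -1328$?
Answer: $1716100$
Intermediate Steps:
$\left(V{\left(-36,\left(2 - 4\right)^{2} \right)} + j\right)^{2} = \left(18 - 1328\right)^{2} = \left(-1310\right)^{2} = 1716100$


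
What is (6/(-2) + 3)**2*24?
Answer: 0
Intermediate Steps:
(6/(-2) + 3)**2*24 = (6*(-1/2) + 3)**2*24 = (-3 + 3)**2*24 = 0**2*24 = 0*24 = 0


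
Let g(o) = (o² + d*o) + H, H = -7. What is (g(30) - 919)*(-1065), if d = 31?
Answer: -962760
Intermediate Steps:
g(o) = -7 + o² + 31*o (g(o) = (o² + 31*o) - 7 = -7 + o² + 31*o)
(g(30) - 919)*(-1065) = ((-7 + 30² + 31*30) - 919)*(-1065) = ((-7 + 900 + 930) - 919)*(-1065) = (1823 - 919)*(-1065) = 904*(-1065) = -962760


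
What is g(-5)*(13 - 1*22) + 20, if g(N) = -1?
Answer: 29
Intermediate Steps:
g(-5)*(13 - 1*22) + 20 = -(13 - 1*22) + 20 = -(13 - 22) + 20 = -1*(-9) + 20 = 9 + 20 = 29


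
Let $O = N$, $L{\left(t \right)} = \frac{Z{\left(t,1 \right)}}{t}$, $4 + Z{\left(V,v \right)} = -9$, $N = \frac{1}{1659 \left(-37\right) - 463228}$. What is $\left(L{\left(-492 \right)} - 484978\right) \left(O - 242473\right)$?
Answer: $\frac{7588010171758481413}{64527153} \approx 1.1759 \cdot 10^{11}$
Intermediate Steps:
$N = - \frac{1}{524611}$ ($N = \frac{1}{-61383 - 463228} = \frac{1}{-524611} = - \frac{1}{524611} \approx -1.9062 \cdot 10^{-6}$)
$Z{\left(V,v \right)} = -13$ ($Z{\left(V,v \right)} = -4 - 9 = -13$)
$L{\left(t \right)} = - \frac{13}{t}$
$O = - \frac{1}{524611} \approx -1.9062 \cdot 10^{-6}$
$\left(L{\left(-492 \right)} - 484978\right) \left(O - 242473\right) = \left(- \frac{13}{-492} - 484978\right) \left(- \frac{1}{524611} - 242473\right) = \left(\left(-13\right) \left(- \frac{1}{492}\right) - 484978\right) \left(- \frac{127204003004}{524611}\right) = \left(\frac{13}{492} - 484978\right) \left(- \frac{127204003004}{524611}\right) = \left(- \frac{238609163}{492}\right) \left(- \frac{127204003004}{524611}\right) = \frac{7588010171758481413}{64527153}$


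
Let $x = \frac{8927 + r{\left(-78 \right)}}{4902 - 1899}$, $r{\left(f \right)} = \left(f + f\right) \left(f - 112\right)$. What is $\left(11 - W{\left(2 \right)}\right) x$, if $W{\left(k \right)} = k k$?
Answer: $\frac{38567}{429} \approx 89.9$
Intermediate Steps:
$r{\left(f \right)} = 2 f \left(-112 + f\right)$
$W{\left(k \right)} = k^{2}$
$x = \frac{38567}{3003}$ ($x = \frac{8927 + 2 \left(-78\right) \left(-112 - 78\right)}{4902 - 1899} = \frac{8927 + 2 \left(-78\right) \left(-190\right)}{3003} = \left(8927 + 29640\right) \frac{1}{3003} = 38567 \cdot \frac{1}{3003} = \frac{38567}{3003} \approx 12.843$)
$\left(11 - W{\left(2 \right)}\right) x = \left(11 - 2^{2}\right) \frac{38567}{3003} = \left(11 - 4\right) \frac{38567}{3003} = 7 \cdot \frac{38567}{3003} = \frac{38567}{429}$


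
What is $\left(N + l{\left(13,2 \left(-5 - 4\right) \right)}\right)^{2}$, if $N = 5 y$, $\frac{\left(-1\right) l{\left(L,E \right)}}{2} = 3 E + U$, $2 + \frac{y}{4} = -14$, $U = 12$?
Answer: $55696$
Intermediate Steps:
$y = -64$ ($y = -8 + 4 \left(-14\right) = -8 - 56 = -64$)
$l{\left(L,E \right)} = -24 - 6 E$ ($l{\left(L,E \right)} = - 2 \left(3 E + 12\right) = - 2 \left(12 + 3 E\right) = -24 - 6 E$)
$N = -320$ ($N = 5 \left(-64\right) = -320$)
$\left(N + l{\left(13,2 \left(-5 - 4\right) \right)}\right)^{2} = \left(-320 - \left(24 + 6 \cdot 2 \left(-5 - 4\right)\right)\right)^{2} = \left(-320 - \left(24 + 6 \cdot 2 \left(-9\right)\right)\right)^{2} = \left(-320 - -84\right)^{2} = \left(-320 + \left(-24 + 108\right)\right)^{2} = \left(-320 + 84\right)^{2} = \left(-236\right)^{2} = 55696$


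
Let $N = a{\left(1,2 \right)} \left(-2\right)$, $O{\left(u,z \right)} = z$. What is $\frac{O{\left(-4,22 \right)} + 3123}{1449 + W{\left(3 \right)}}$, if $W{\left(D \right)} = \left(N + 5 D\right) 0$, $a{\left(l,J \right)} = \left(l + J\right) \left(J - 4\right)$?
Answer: $\frac{3145}{1449} \approx 2.1705$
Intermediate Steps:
$a{\left(l,J \right)} = \left(-4 + J\right) \left(J + l\right)$ ($a{\left(l,J \right)} = \left(J + l\right) \left(-4 + J\right) = \left(-4 + J\right) \left(J + l\right)$)
$N = 12$ ($N = \left(2^{2} - 8 - 4 + 2 \cdot 1\right) \left(-2\right) = \left(4 - 8 - 4 + 2\right) \left(-2\right) = \left(-6\right) \left(-2\right) = 12$)
$W{\left(D \right)} = 0$ ($W{\left(D \right)} = \left(12 + 5 D\right) 0 = 0$)
$\frac{O{\left(-4,22 \right)} + 3123}{1449 + W{\left(3 \right)}} = \frac{22 + 3123}{1449 + 0} = \frac{3145}{1449}$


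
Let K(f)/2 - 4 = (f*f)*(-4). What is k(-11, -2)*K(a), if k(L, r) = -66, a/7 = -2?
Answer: 102960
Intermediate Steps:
a = -14 (a = 7*(-2) = -14)
K(f) = 8 - 8*f² (K(f) = 8 + 2*((f*f)*(-4)) = 8 + 2*(f²*(-4)) = 8 + 2*(-4*f²) = 8 - 8*f²)
k(-11, -2)*K(a) = -66*(8 - 8*(-14)²) = -66*(8 - 8*196) = -66*(8 - 1568) = -66*(-1560) = 102960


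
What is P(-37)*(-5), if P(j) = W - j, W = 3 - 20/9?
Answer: -1700/9 ≈ -188.89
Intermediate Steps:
W = 7/9 (W = 3 - 20/9 = 7/9 ≈ 0.77778)
P(j) = 7/9 - j
P(-37)*(-5) = (7/9 - 1*(-37))*(-5) = (7/9 + 37)*(-5) = (340/9)*(-5) = -1700/9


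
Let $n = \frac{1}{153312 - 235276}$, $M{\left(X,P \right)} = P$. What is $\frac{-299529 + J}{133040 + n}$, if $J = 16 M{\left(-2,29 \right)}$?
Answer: $- \frac{24512563660}{10904490559} \approx -2.2479$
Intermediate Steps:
$n = - \frac{1}{81964}$ ($n = \frac{1}{-81964} = - \frac{1}{81964} \approx -1.22 \cdot 10^{-5}$)
$J = 464$ ($J = 16 \cdot 29 = 464$)
$\frac{-299529 + J}{133040 + n} = \frac{-299529 + 464}{133040 - \frac{1}{81964}} = - \frac{299065}{\frac{10904490559}{81964}} = \left(-299065\right) \frac{81964}{10904490559} = - \frac{24512563660}{10904490559}$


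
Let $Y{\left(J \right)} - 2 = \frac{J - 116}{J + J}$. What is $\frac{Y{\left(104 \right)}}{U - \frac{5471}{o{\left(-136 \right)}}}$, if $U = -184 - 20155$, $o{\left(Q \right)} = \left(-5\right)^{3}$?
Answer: $- \frac{12625}{131919008} \approx -9.5703 \cdot 10^{-5}$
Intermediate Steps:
$Y{\left(J \right)} = 2 + \frac{-116 + J}{2 J}$ ($Y{\left(J \right)} = 2 + \frac{J - 116}{J + J} = 2 + \frac{-116 + J}{2 J}$)
$o{\left(Q \right)} = -125$
$U = -20339$ ($U = -184 - 20155 = -20339$)
$\frac{Y{\left(104 \right)}}{U - \frac{5471}{o{\left(-136 \right)}}} = \frac{\frac{5}{2} - \frac{58}{104}}{-20339 - \frac{5471}{-125}} = \frac{\frac{5}{2} - \frac{29}{52}}{-20339 - 5471 \left(- \frac{1}{125}\right)} = \frac{\frac{5}{2} - \frac{29}{52}}{-20339 - - \frac{5471}{125}} = \frac{101}{52 \left(-20339 + \frac{5471}{125}\right)} = \frac{101}{52 \left(- \frac{2536904}{125}\right)} = \frac{101}{52} \left(- \frac{125}{2536904}\right) = - \frac{12625}{131919008}$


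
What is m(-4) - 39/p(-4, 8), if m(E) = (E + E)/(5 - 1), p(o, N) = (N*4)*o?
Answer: -217/128 ≈ -1.6953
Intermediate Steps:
p(o, N) = 4*N*o (p(o, N) = (4*N)*o = 4*N*o)
m(E) = E/2 (m(E) = (2*E)/4 = (2*E)*(1/4) = E/2)
m(-4) - 39/p(-4, 8) = (1/2)*(-4) - 39/(4*8*(-4)) = -2 - 39/(-128) = -2 - 39*(-1/128) = -2 + 39/128 = -217/128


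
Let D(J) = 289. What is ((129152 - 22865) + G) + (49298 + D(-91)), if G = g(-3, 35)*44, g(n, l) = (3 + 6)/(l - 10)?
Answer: 3897246/25 ≈ 1.5589e+5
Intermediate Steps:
g(n, l) = 9/(-10 + l)
G = 396/25 (G = (9/(-10 + 35))*44 = (9/25)*44 = 396/25 ≈ 15.840)
((129152 - 22865) + G) + (49298 + D(-91)) = ((129152 - 22865) + 396/25) + (49298 + 289) = (106287 + 396/25) + 49587 = 2657571/25 + 49587 = 3897246/25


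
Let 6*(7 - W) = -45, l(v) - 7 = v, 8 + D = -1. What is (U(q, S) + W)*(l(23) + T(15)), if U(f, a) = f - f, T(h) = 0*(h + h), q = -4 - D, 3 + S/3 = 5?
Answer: 435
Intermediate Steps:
D = -9 (D = -8 - 1 = -9)
l(v) = 7 + v
W = 29/2 (W = 7 - ⅙*(-45) = 7 + 15/2 = 29/2 ≈ 14.500)
S = 6 (S = -9 + 3*5 = -9 + 15 = 6)
q = 5 (q = -4 - 1*(-9) = -4 + 9 = 5)
T(h) = 0 (T(h) = 0*(2*h) = 0)
U(f, a) = 0
(U(q, S) + W)*(l(23) + T(15)) = (0 + 29/2)*((7 + 23) + 0) = 29*(30 + 0)/2 = (29/2)*30 = 435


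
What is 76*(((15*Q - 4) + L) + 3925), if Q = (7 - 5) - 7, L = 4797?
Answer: 656868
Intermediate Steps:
Q = -5 (Q = 2 - 7 = -5)
76*(((15*Q - 4) + L) + 3925) = 76*(((15*(-5) - 4) + 4797) + 3925) = 76*(((-75 - 4) + 4797) + 3925) = 76*((-79 + 4797) + 3925) = 76*(4718 + 3925) = 76*8643 = 656868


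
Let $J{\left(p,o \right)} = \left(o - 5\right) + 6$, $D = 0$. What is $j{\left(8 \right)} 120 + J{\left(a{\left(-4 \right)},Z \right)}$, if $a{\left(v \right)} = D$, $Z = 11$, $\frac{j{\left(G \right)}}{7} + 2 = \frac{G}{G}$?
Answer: $-828$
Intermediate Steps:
$j{\left(G \right)} = -7$ ($j{\left(G \right)} = -14 + 7 \frac{G}{G} = -14 + 7 \cdot 1 = -14 + 7 = -7$)
$a{\left(v \right)} = 0$
$J{\left(p,o \right)} = 1 + o$ ($J{\left(p,o \right)} = \left(-5 + o\right) + 6 = 1 + o$)
$j{\left(8 \right)} 120 + J{\left(a{\left(-4 \right)},Z \right)} = \left(-7\right) 120 + \left(1 + 11\right) = -840 + 12 = -828$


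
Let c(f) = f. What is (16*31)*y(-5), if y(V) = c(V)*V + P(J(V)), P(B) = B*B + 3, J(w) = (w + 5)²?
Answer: 13888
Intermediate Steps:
J(w) = (5 + w)²
P(B) = 3 + B² (P(B) = B² + 3 = 3 + B²)
y(V) = 3 + V² + (5 + V)⁴ (y(V) = V*V + (3 + ((5 + V)²)²) = V² + (3 + (5 + V)⁴) = 3 + V² + (5 + V)⁴)
(16*31)*y(-5) = (16*31)*(3 + (-5)² + (5 - 5)⁴) = 496*(3 + 25 + 0⁴) = 496*(3 + 25 + 0) = 496*28 = 13888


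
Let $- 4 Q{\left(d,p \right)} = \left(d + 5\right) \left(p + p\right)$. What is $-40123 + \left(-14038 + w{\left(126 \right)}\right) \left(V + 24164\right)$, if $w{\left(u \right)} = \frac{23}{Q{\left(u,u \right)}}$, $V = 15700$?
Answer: $- \frac{1539600082829}{2751} \approx -5.5965 \cdot 10^{8}$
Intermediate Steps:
$Q{\left(d,p \right)} = - \frac{p \left(5 + d\right)}{2}$ ($Q{\left(d,p \right)} = - \frac{\left(d + 5\right) \left(p + p\right)}{4} = - \frac{\left(5 + d\right) 2 p}{4} = - \frac{2 p \left(5 + d\right)}{4} = - \frac{p \left(5 + d\right)}{2}$)
$w{\left(u \right)} = - \frac{46}{u \left(5 + u\right)}$ ($w{\left(u \right)} = \frac{23}{\left(- \frac{1}{2}\right) u \left(5 + u\right)} = 23 \left(- \frac{2}{u \left(5 + u\right)}\right) = - \frac{46}{u \left(5 + u\right)}$)
$-40123 + \left(-14038 + w{\left(126 \right)}\right) \left(V + 24164\right) = -40123 + \left(-14038 - \frac{46}{126 \left(5 + 126\right)}\right) \left(15700 + 24164\right) = -40123 + \left(-14038 - \frac{23}{63 \cdot 131}\right) 39864 = -40123 + \left(-14038 - \frac{23}{63} \cdot \frac{1}{131}\right) 39864 = -40123 + \left(-14038 - \frac{23}{8253}\right) 39864 = -40123 - \frac{1539489704456}{2751} = - \frac{1539600082829}{2751}$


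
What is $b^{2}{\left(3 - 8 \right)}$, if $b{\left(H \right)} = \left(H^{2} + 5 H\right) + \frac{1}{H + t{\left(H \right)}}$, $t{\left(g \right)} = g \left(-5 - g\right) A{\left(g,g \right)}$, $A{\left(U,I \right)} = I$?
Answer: $\frac{1}{25} \approx 0.04$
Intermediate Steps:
$t{\left(g \right)} = g^{2} \left(-5 - g\right)$ ($t{\left(g \right)} = g \left(-5 - g\right) g = g^{2} \left(-5 - g\right)$)
$b{\left(H \right)} = H^{2} + \frac{1}{H + H^{2} \left(-5 - H\right)} + 5 H$ ($b{\left(H \right)} = \left(H^{2} + 5 H\right) + \frac{1}{H + H^{2} \left(-5 - H\right)} = H^{2} + \frac{1}{H + H^{2} \left(-5 - H\right)} + 5 H$)
$b^{2}{\left(3 - 8 \right)} = \left(\frac{-1 + \left(3 - 8\right)^{5} - 5 \left(3 - 8\right)^{2} + 10 \left(3 - 8\right)^{4} + 24 \left(3 - 8\right)^{3}}{\left(3 - 8\right) \left(-1 + \left(3 - 8\right)^{2} + 5 \left(3 - 8\right)\right)}\right)^{2} = \left(\frac{-1 + \left(-5\right)^{5} - 5 \left(-5\right)^{2} + 10 \left(-5\right)^{4} + 24 \left(-5\right)^{3}}{\left(-5\right) \left(-1 + \left(-5\right)^{2} + 5 \left(-5\right)\right)}\right)^{2} = \left(- \frac{-1 - 3125 - 125 + 10 \cdot 625 + 24 \left(-125\right)}{5 \left(-1 + 25 - 25\right)}\right)^{2} = \left(- \frac{-1 - 3125 - 125 + 6250 - 3000}{5 \left(-1\right)}\right)^{2} = \left(\left(- \frac{1}{5}\right) \left(-1\right) \left(-1\right)\right)^{2} = \left(- \frac{1}{5}\right)^{2} = \frac{1}{25}$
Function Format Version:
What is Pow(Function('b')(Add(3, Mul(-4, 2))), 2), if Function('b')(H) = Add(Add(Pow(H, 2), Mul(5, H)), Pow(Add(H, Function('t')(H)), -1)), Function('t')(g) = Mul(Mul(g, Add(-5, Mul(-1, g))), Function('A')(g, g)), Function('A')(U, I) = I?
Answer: Rational(1, 25) ≈ 0.040000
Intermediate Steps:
Function('t')(g) = Mul(Pow(g, 2), Add(-5, Mul(-1, g))) (Function('t')(g) = Mul(Mul(g, Add(-5, Mul(-1, g))), g) = Mul(Pow(g, 2), Add(-5, Mul(-1, g))))
Function('b')(H) = Add(Pow(H, 2), Pow(Add(H, Mul(Pow(H, 2), Add(-5, Mul(-1, H)))), -1), Mul(5, H)) (Function('b')(H) = Add(Add(Pow(H, 2), Mul(5, H)), Pow(Add(H, Mul(Pow(H, 2), Add(-5, Mul(-1, H)))), -1)) = Add(Pow(H, 2), Pow(Add(H, Mul(Pow(H, 2), Add(-5, Mul(-1, H)))), -1), Mul(5, H)))
Pow(Function('b')(Add(3, Mul(-4, 2))), 2) = Pow(Mul(Pow(Add(3, Mul(-4, 2)), -1), Pow(Add(-1, Pow(Add(3, Mul(-4, 2)), 2), Mul(5, Add(3, Mul(-4, 2)))), -1), Add(-1, Pow(Add(3, Mul(-4, 2)), 5), Mul(-5, Pow(Add(3, Mul(-4, 2)), 2)), Mul(10, Pow(Add(3, Mul(-4, 2)), 4)), Mul(24, Pow(Add(3, Mul(-4, 2)), 3)))), 2) = Pow(Mul(Pow(Add(3, -8), -1), Pow(Add(-1, Pow(Add(3, -8), 2), Mul(5, Add(3, -8))), -1), Add(-1, Pow(Add(3, -8), 5), Mul(-5, Pow(Add(3, -8), 2)), Mul(10, Pow(Add(3, -8), 4)), Mul(24, Pow(Add(3, -8), 3)))), 2) = Pow(Mul(Pow(-5, -1), Pow(Add(-1, Pow(-5, 2), Mul(5, -5)), -1), Add(-1, Pow(-5, 5), Mul(-5, Pow(-5, 2)), Mul(10, Pow(-5, 4)), Mul(24, Pow(-5, 3)))), 2) = Pow(Mul(Rational(-1, 5), Pow(Add(-1, 25, -25), -1), Add(-1, -3125, Mul(-5, 25), Mul(10, 625), Mul(24, -125))), 2) = Pow(Mul(Rational(-1, 5), Pow(-1, -1), Add(-1, -3125, -125, 6250, -3000)), 2) = Pow(Mul(Rational(-1, 5), -1, -1), 2) = Pow(Rational(-1, 5), 2) = Rational(1, 25)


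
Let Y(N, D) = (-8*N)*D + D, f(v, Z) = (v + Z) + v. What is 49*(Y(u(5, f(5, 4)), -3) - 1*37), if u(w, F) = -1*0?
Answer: -1960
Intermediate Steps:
f(v, Z) = Z + 2*v (f(v, Z) = (Z + v) + v = Z + 2*v)
u(w, F) = 0
Y(N, D) = D - 8*D*N (Y(N, D) = -8*D*N + D = D - 8*D*N)
49*(Y(u(5, f(5, 4)), -3) - 1*37) = 49*(-3*(1 - 8*0) - 1*37) = 49*(-3*(1 + 0) - 37) = 49*(-3*1 - 37) = 49*(-3 - 37) = 49*(-40) = -1960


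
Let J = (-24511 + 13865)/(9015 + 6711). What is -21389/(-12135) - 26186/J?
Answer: 2498716639577/64594605 ≈ 38683.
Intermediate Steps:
J = -5323/7863 (J = -10646/15726 = -10646*1/15726 = -5323/7863 ≈ -0.67697)
-21389/(-12135) - 26186/J = -21389/(-12135) - 26186/(-5323/7863) = -21389*(-1/12135) - 26186*(-7863/5323) = 21389/12135 + 205900518/5323 = 2498716639577/64594605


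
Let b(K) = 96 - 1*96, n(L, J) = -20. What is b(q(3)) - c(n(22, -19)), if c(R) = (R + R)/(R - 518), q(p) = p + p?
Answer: -20/269 ≈ -0.074349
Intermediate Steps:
q(p) = 2*p
b(K) = 0 (b(K) = 96 - 96 = 0)
c(R) = 2*R/(-518 + R) (c(R) = (2*R)/(-518 + R) = 2*R/(-518 + R))
b(q(3)) - c(n(22, -19)) = 0 - 2*(-20)/(-518 - 20) = 0 - 2*(-20)/(-538) = 0 - 2*(-20)*(-1)/538 = 0 - 1*20/269 = 0 - 20/269 = -20/269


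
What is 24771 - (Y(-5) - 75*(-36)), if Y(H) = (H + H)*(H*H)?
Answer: 22321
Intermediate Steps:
Y(H) = 2*H³ (Y(H) = (2*H)*H² = 2*H³)
24771 - (Y(-5) - 75*(-36)) = 24771 - (2*(-5)³ - 75*(-36)) = 24771 - (2*(-125) + 2700) = 24771 - (-250 + 2700) = 24771 - 1*2450 = 24771 - 2450 = 22321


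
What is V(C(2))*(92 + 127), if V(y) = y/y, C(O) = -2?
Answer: 219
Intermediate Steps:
V(y) = 1
V(C(2))*(92 + 127) = 1*(92 + 127) = 1*219 = 219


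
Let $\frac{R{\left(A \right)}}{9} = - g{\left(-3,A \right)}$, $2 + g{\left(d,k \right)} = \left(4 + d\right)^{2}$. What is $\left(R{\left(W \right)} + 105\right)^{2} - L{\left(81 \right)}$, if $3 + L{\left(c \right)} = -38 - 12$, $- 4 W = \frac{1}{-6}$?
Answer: $13049$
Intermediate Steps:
$W = \frac{1}{24}$ ($W = - \frac{1}{4 \left(-6\right)} = \left(- \frac{1}{4}\right) \left(- \frac{1}{6}\right) = \frac{1}{24} \approx 0.041667$)
$g{\left(d,k \right)} = -2 + \left(4 + d\right)^{2}$
$L{\left(c \right)} = -53$ ($L{\left(c \right)} = -3 - 50 = -53$)
$R{\left(A \right)} = 9$ ($R{\left(A \right)} = 9 \left(- (-2 + \left(4 - 3\right)^{2})\right) = 9 \left(- (-2 + 1^{2})\right) = 9 \left(- (-2 + 1)\right) = 9 \left(\left(-1\right) \left(-1\right)\right) = 9 \cdot 1 = 9$)
$\left(R{\left(W \right)} + 105\right)^{2} - L{\left(81 \right)} = \left(9 + 105\right)^{2} - -53 = 114^{2} + 53 = 12996 + 53 = 13049$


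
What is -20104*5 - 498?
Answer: -101018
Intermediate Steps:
-20104*5 - 498 = -359*280 - 498 = -100520 - 498 = -101018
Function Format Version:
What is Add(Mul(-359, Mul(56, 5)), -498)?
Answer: -101018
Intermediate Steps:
Add(Mul(-359, Mul(56, 5)), -498) = Add(Mul(-359, 280), -498) = Add(-100520, -498) = -101018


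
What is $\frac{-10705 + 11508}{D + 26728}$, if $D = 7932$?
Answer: $\frac{803}{34660} \approx 0.023168$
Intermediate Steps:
$\frac{-10705 + 11508}{D + 26728} = \frac{-10705 + 11508}{7932 + 26728} = \frac{803}{34660}$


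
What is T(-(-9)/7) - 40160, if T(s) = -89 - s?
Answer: -281752/7 ≈ -40250.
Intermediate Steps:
T(-(-9)/7) - 40160 = (-89 - (-9)*(-1/7)) - 40160 = (-89 - (-9)*(-1*1/7)) - 40160 = (-89 - (-9)*(-1)/7) - 40160 = (-89 - 1*9/7) - 40160 = (-89 - 9/7) - 40160 = -632/7 - 40160 = -281752/7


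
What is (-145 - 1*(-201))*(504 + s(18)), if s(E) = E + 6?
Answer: 29568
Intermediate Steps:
s(E) = 6 + E
(-145 - 1*(-201))*(504 + s(18)) = (-145 - 1*(-201))*(504 + (6 + 18)) = (-145 + 201)*(504 + 24) = 56*528 = 29568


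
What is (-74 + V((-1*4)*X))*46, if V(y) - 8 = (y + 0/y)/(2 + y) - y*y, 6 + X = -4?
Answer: -1608436/21 ≈ -76592.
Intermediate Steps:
X = -10 (X = -6 - 4 = -10)
V(y) = 8 - y² + y/(2 + y) (V(y) = 8 + ((y + 0/y)/(2 + y) - y*y) = 8 + ((y + 0)/(2 + y) - y²) = 8 + (y/(2 + y) - y²) = 8 + (-y² + y/(2 + y)) = 8 - y² + y/(2 + y))
(-74 + V((-1*4)*X))*46 = (-74 + (16 - (-1*4*(-10))³ - 2*(-1*4*(-10))² + 9*(-1*4*(-10)))/(2 - 1*4*(-10)))*46 = (-74 + (16 - (-4*(-10))³ - 2*(-4*(-10))² + 9*(-4*(-10)))/(2 - 4*(-10)))*46 = (-74 + (16 - 1*40³ - 2*40² + 9*40)/(2 + 40))*46 = (-74 + (16 - 1*64000 - 2*1600 + 360)/42)*46 = (-74 + (16 - 64000 - 3200 + 360)/42)*46 = (-74 + (1/42)*(-66824))*46 = (-74 - 33412/21)*46 = -34966/21*46 = -1608436/21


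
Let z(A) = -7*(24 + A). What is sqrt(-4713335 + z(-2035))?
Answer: I*sqrt(4699258) ≈ 2167.8*I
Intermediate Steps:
z(A) = -168 - 7*A
sqrt(-4713335 + z(-2035)) = sqrt(-4713335 + (-168 - 7*(-2035))) = sqrt(-4713335 + (-168 + 14245)) = sqrt(-4713335 + 14077) = sqrt(-4699258) = I*sqrt(4699258)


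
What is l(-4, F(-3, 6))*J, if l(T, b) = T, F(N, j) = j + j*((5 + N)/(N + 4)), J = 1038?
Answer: -4152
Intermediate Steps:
F(N, j) = j + j*(5 + N)/(4 + N) (F(N, j) = j + j*((5 + N)/(4 + N)) = j + j*(5 + N)/(4 + N))
l(-4, F(-3, 6))*J = -4*1038 = -4152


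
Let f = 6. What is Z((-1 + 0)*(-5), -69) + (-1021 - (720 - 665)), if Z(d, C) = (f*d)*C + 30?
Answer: -3116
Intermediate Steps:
Z(d, C) = 30 + 6*C*d (Z(d, C) = (6*d)*C + 30 = 6*C*d + 30 = 30 + 6*C*d)
Z((-1 + 0)*(-5), -69) + (-1021 - (720 - 665)) = (30 + 6*(-69)*((-1 + 0)*(-5))) + (-1021 - (720 - 665)) = (30 + 6*(-69)*(-1*(-5))) + (-1021 - 1*55) = (30 + 6*(-69)*5) + (-1021 - 55) = (30 - 2070) - 1076 = -2040 - 1076 = -3116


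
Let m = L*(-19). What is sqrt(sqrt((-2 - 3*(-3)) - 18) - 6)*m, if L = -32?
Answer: 608*sqrt(-6 + I*sqrt(11)) ≈ 397.68 + 1541.5*I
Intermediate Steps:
m = 608 (m = -32*(-19) = 608)
sqrt(sqrt((-2 - 3*(-3)) - 18) - 6)*m = sqrt(sqrt((-2 - 3*(-3)) - 18) - 6)*608 = sqrt(sqrt((-2 + 9) - 18) - 6)*608 = sqrt(sqrt(7 - 18) - 6)*608 = sqrt(sqrt(-11) - 6)*608 = sqrt(I*sqrt(11) - 6)*608 = sqrt(-6 + I*sqrt(11))*608 = 608*sqrt(-6 + I*sqrt(11))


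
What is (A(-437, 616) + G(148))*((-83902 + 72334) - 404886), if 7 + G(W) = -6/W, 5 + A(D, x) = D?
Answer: 6919174983/37 ≈ 1.8700e+8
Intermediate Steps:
A(D, x) = -5 + D
G(W) = -7 - 6/W
(A(-437, 616) + G(148))*((-83902 + 72334) - 404886) = ((-5 - 437) + (-7 - 6/148))*((-83902 + 72334) - 404886) = (-442 + (-7 - 6*1/148))*(-11568 - 404886) = (-442 + (-7 - 3/74))*(-416454) = (-442 - 521/74)*(-416454) = -33229/74*(-416454) = 6919174983/37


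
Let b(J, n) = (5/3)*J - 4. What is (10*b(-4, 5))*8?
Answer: -2560/3 ≈ -853.33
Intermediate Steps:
b(J, n) = -4 + 5*J/3 (b(J, n) = (5*(1/3))*J - 4 = 5*J/3 - 4 = -4 + 5*J/3)
(10*b(-4, 5))*8 = (10*(-4 + (5/3)*(-4)))*8 = (10*(-4 - 20/3))*8 = (10*(-32/3))*8 = -320/3*8 = -2560/3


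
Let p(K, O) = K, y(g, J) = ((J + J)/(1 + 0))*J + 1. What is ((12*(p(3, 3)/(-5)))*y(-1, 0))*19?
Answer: -684/5 ≈ -136.80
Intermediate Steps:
y(g, J) = 1 + 2*J² (y(g, J) = ((2*J)/1)*J + 1 = ((2*J)*1)*J + 1 = (2*J)*J + 1 = 2*J² + 1 = 1 + 2*J²)
((12*(p(3, 3)/(-5)))*y(-1, 0))*19 = ((12*(3/(-5)))*(1 + 2*0²))*19 = ((12*(3*(-⅕)))*(1 + 2*0))*19 = ((12*(-⅗))*(1 + 0))*19 = -36/5*1*19 = -36/5*19 = -684/5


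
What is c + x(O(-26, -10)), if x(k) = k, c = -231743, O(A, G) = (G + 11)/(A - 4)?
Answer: -6952291/30 ≈ -2.3174e+5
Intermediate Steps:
O(A, G) = (11 + G)/(-4 + A)
c + x(O(-26, -10)) = -231743 + (11 - 10)/(-4 - 26) = -231743 + 1/(-30) = -231743 - 1/30*1 = -231743 - 1/30 = -6952291/30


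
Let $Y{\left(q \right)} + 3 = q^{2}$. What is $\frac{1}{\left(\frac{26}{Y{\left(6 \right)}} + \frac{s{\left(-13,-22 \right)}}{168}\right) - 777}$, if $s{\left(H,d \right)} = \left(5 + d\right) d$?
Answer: $- \frac{924}{715163} \approx -0.001292$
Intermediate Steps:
$s{\left(H,d \right)} = d \left(5 + d\right)$
$Y{\left(q \right)} = -3 + q^{2}$
$\frac{1}{\left(\frac{26}{Y{\left(6 \right)}} + \frac{s{\left(-13,-22 \right)}}{168}\right) - 777} = \frac{1}{\left(\frac{26}{-3 + 6^{2}} + \frac{\left(-22\right) \left(5 - 22\right)}{168}\right) - 777} = \frac{1}{\left(\frac{26}{-3 + 36} + \left(-22\right) \left(-17\right) \frac{1}{168}\right) - 777} = \frac{1}{\left(\frac{26}{33} + 374 \cdot \frac{1}{168}\right) - 777} = \frac{1}{\left(26 \cdot \frac{1}{33} + \frac{187}{84}\right) - 777} = \frac{1}{\left(\frac{26}{33} + \frac{187}{84}\right) - 777} = \frac{1}{\frac{2785}{924} - 777} = \frac{1}{- \frac{715163}{924}} = - \frac{924}{715163}$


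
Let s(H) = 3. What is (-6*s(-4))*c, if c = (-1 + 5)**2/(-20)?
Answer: 72/5 ≈ 14.400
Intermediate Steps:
c = -4/5 (c = 4**2*(-1/20) = 16*(-1/20) = -4/5 ≈ -0.80000)
(-6*s(-4))*c = -6*3*(-4/5) = -18*(-4/5) = 72/5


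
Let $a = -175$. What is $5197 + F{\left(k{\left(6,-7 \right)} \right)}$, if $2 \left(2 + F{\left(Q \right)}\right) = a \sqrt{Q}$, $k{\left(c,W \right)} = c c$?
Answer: $4670$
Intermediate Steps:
$k{\left(c,W \right)} = c^{2}$
$F{\left(Q \right)} = -2 - \frac{175 \sqrt{Q}}{2}$ ($F{\left(Q \right)} = -2 + \frac{\left(-175\right) \sqrt{Q}}{2} = -2 - \frac{175 \sqrt{Q}}{2}$)
$5197 + F{\left(k{\left(6,-7 \right)} \right)} = 5197 - \left(2 + \frac{175 \sqrt{6^{2}}}{2}\right) = 5197 - \left(2 + \frac{175 \sqrt{36}}{2}\right) = 5197 - 527 = 4670$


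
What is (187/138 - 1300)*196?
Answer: -17562874/69 ≈ -2.5453e+5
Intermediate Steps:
(187/138 - 1300)*196 = -179213/138*196 = -17562874/69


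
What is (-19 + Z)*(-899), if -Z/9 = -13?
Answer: -88102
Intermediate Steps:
Z = 117 (Z = -9*(-13) = 117)
(-19 + Z)*(-899) = (-19 + 117)*(-899) = 98*(-899) = -88102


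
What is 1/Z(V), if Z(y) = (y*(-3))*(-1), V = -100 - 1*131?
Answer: -1/693 ≈ -0.0014430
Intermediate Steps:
V = -231 (V = -100 - 131 = -231)
Z(y) = 3*y (Z(y) = -3*y*(-1) = 3*y)
1/Z(V) = 1/(3*(-231)) = 1/(-693) = -1/693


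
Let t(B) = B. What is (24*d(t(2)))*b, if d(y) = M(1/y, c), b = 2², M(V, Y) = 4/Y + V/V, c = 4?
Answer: 192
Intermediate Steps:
M(V, Y) = 1 + 4/Y (M(V, Y) = 4/Y + 1 = 1 + 4/Y)
b = 4
d(y) = 2 (d(y) = (4 + 4)/4 = (¼)*8 = 2)
(24*d(t(2)))*b = (24*2)*4 = 48*4 = 192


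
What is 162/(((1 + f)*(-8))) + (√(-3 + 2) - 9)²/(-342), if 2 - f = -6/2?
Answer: -4937/1368 + I/19 ≈ -3.6089 + 0.052632*I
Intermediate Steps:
f = 5 (f = 2 - (-6)/2 = 2 - 1*(-3) = 2 + 3 = 5)
162/(((1 + f)*(-8))) + (√(-3 + 2) - 9)²/(-342) = 162/(((1 + 5)*(-8))) + (√(-3 + 2) - 9)²/(-342) = 162/((6*(-8))) + (√(-1) - 9)²*(-1/342) = 162/(-48) + (I - 9)²*(-1/342) = 162*(-1/48) + (-9 + I)²*(-1/342) = -27/8 - (-9 + I)²/342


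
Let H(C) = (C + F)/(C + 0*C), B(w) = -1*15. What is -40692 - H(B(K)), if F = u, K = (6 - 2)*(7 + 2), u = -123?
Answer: -203506/5 ≈ -40701.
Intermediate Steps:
K = 36 (K = 4*9 = 36)
B(w) = -15
F = -123
H(C) = (-123 + C)/C (H(C) = (C - 123)/(C + 0*C) = (-123 + C)/(C + 0) = (-123 + C)/C)
-40692 - H(B(K)) = -40692 - (-123 - 15)/(-15) = -40692 - (-1)*(-138)/15 = -40692 - 1*46/5 = -40692 - 46/5 = -203506/5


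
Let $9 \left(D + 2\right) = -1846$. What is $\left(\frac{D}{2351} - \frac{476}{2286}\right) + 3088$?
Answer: $\frac{921917302}{298577} \approx 3087.7$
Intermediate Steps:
$D = - \frac{1864}{9}$ ($D = -2 + \frac{1}{9} \left(-1846\right) = -2 - \frac{1846}{9} = - \frac{1864}{9} \approx -207.11$)
$\left(\frac{D}{2351} - \frac{476}{2286}\right) + 3088 = \left(- \frac{1864}{9 \cdot 2351} - \frac{476}{2286}\right) + 3088 = \left(\left(- \frac{1864}{9}\right) \frac{1}{2351} - \frac{238}{1143}\right) + 3088 = \left(- \frac{1864}{21159} - \frac{238}{1143}\right) + 3088 = - \frac{88474}{298577} + 3088 = \frac{921917302}{298577}$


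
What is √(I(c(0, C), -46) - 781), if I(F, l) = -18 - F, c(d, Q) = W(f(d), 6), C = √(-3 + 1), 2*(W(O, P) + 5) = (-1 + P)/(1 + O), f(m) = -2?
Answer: I*√3166/2 ≈ 28.134*I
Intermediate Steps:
W(O, P) = -5 + (-1 + P)/(2*(1 + O)) (W(O, P) = -5 + ((-1 + P)/(1 + O))/2 = -5 + (-1 + P)/(2*(1 + O)))
C = I*√2 (C = √(-2) = I*√2 ≈ 1.4142*I)
c(d, Q) = -15/2 (c(d, Q) = (-11 + 6 - 10*(-2))/(2*(1 - 2)) = (½)*(-11 + 6 + 20)/(-1) = (½)*(-1)*15 = -15/2)
√(I(c(0, C), -46) - 781) = √((-18 - 1*(-15/2)) - 781) = √((-18 + 15/2) - 781) = √(-21/2 - 781) = √(-1583/2) = I*√3166/2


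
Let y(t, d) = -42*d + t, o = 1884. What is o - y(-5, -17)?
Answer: 1175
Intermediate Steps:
y(t, d) = t - 42*d
o - y(-5, -17) = 1884 - (-5 - 42*(-17)) = 1884 - (-5 + 714) = 1884 - 1*709 = 1884 - 709 = 1175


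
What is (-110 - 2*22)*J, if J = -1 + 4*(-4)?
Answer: 2618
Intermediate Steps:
J = -17 (J = -1 - 16 = -17)
(-110 - 2*22)*J = (-110 - 2*22)*(-17) = (-110 - 44)*(-17) = -154*(-17) = 2618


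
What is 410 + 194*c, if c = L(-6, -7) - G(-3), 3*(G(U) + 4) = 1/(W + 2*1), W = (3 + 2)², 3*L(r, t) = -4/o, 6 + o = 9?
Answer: 88888/81 ≈ 1097.4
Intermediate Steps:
o = 3 (o = -6 + 9 = 3)
L(r, t) = -4/9 (L(r, t) = (-4/3)/3 = (-4*⅓)/3 = (⅓)*(-4/3) = -4/9)
W = 25 (W = 5² = 25)
G(U) = -323/81 (G(U) = -4 + 1/(3*(25 + 2*1)) = -4 + 1/(3*(25 + 2)) = -4 + (⅓)/27 = -4 + (⅓)*(1/27) = -4 + 1/81 = -323/81)
c = 287/81 (c = -4/9 - 1*(-323/81) = -4/9 + 323/81 = 287/81 ≈ 3.5432)
410 + 194*c = 410 + 194*(287/81) = 410 + 55678/81 = 88888/81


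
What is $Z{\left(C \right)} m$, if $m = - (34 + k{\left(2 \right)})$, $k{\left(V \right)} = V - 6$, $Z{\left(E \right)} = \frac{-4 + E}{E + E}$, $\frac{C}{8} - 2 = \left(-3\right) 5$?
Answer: $- \frac{405}{26} \approx -15.577$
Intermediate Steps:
$C = -104$ ($C = 16 + 8 \left(\left(-3\right) 5\right) = 16 + 8 \left(-15\right) = 16 - 120 = -104$)
$Z{\left(E \right)} = \frac{-4 + E}{2 E}$
$k{\left(V \right)} = -6 + V$ ($k{\left(V \right)} = V - 6 = -6 + V$)
$m = -30$ ($m = - (34 + \left(-6 + 2\right)) = - (34 - 4) = \left(-1\right) 30 = -30$)
$Z{\left(C \right)} m = \frac{-4 - 104}{2 \left(-104\right)} \left(-30\right) = \frac{1}{2} \left(- \frac{1}{104}\right) \left(-108\right) \left(-30\right) = \frac{27}{52} \left(-30\right) = - \frac{405}{26}$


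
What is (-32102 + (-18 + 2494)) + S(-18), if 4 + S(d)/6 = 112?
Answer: -28978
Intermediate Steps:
S(d) = 648 (S(d) = -24 + 6*112 = -24 + 672 = 648)
(-32102 + (-18 + 2494)) + S(-18) = (-32102 + (-18 + 2494)) + 648 = (-32102 + 2476) + 648 = -29626 + 648 = -28978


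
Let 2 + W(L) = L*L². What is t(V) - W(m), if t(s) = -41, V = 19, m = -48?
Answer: 110553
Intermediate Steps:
W(L) = -2 + L³ (W(L) = -2 + L*L² = -2 + L³)
t(V) - W(m) = -41 - (-2 + (-48)³) = -41 - (-2 - 110592) = -41 - 1*(-110594) = -41 + 110594 = 110553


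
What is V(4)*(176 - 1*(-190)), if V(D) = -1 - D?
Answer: -1830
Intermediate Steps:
V(4)*(176 - 1*(-190)) = (-1 - 1*4)*(176 - 1*(-190)) = (-1 - 4)*(176 + 190) = -5*366 = -1830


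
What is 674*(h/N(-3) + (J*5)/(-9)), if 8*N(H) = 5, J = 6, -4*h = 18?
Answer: -106492/15 ≈ -7099.5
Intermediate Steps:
h = -9/2 (h = -¼*18 = -9/2 ≈ -4.5000)
N(H) = 5/8 (N(H) = (⅛)*5 = 5/8)
674*(h/N(-3) + (J*5)/(-9)) = 674*(-9/(2*5/8) + (6*5)/(-9)) = 674*(-9/2*8/5 + 30*(-⅑)) = 674*(-36/5 - 10/3) = 674*(-158/15) = -106492/15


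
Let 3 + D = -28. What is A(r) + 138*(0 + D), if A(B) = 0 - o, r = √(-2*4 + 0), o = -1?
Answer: -4277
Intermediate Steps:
D = -31 (D = -3 - 28 = -31)
r = 2*I*√2 (r = √(-8 + 0) = √(-8) = 2*I*√2 ≈ 2.8284*I)
A(B) = 1 (A(B) = 0 - 1*(-1) = 0 + 1 = 1)
A(r) + 138*(0 + D) = 1 + 138*(0 - 31) = 1 + 138*(-31) = 1 - 4278 = -4277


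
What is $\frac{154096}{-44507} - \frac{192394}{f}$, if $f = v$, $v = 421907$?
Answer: $- \frac{73577060830}{18777814849} \approx -3.9183$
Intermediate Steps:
$f = 421907$
$\frac{154096}{-44507} - \frac{192394}{f} = \frac{154096}{-44507} - \frac{192394}{421907} = 154096 \left(- \frac{1}{44507}\right) - \frac{192394}{421907} = - \frac{154096}{44507} - \frac{192394}{421907} = - \frac{73577060830}{18777814849}$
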